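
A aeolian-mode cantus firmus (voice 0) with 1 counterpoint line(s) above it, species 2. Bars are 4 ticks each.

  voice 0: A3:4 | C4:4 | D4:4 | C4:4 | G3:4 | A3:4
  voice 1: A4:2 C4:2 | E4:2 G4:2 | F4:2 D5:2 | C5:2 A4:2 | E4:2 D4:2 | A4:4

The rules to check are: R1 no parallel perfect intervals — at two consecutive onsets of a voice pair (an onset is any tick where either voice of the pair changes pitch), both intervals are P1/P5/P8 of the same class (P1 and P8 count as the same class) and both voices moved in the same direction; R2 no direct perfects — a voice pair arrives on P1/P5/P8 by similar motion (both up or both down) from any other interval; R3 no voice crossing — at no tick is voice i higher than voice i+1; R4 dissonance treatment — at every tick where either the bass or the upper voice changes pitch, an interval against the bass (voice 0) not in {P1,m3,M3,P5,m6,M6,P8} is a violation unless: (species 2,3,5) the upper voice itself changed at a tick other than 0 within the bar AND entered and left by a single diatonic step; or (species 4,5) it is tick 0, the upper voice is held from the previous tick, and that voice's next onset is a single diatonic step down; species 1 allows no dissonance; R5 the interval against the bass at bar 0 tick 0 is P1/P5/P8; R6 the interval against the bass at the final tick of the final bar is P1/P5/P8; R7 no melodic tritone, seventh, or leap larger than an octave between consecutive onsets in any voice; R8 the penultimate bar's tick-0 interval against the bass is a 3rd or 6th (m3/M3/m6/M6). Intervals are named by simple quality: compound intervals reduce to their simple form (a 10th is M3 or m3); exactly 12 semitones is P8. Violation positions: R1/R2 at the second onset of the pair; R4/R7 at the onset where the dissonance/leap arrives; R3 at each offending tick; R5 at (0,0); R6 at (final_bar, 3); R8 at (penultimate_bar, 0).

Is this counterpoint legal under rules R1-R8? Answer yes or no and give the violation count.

bar 0: v0=A3 v1=A4 (P8)
bar 1: v0=C4 v1=E4 (M3)
bar 2: v0=D4 v1=F4 (m3)
bar 3: v0=C4 v1=C5 (P8)
bar 4: v0=G3 v1=E4 (M6)
bar 5: v0=A3 v1=A4 (P8)
  R1 @ bar3.0: D4/D5 P8 -> C4/C5 P8 similar
  R2 @ bar5.0: G3/D4 P5 -> A3/A4 P8 similar

No (2 violations)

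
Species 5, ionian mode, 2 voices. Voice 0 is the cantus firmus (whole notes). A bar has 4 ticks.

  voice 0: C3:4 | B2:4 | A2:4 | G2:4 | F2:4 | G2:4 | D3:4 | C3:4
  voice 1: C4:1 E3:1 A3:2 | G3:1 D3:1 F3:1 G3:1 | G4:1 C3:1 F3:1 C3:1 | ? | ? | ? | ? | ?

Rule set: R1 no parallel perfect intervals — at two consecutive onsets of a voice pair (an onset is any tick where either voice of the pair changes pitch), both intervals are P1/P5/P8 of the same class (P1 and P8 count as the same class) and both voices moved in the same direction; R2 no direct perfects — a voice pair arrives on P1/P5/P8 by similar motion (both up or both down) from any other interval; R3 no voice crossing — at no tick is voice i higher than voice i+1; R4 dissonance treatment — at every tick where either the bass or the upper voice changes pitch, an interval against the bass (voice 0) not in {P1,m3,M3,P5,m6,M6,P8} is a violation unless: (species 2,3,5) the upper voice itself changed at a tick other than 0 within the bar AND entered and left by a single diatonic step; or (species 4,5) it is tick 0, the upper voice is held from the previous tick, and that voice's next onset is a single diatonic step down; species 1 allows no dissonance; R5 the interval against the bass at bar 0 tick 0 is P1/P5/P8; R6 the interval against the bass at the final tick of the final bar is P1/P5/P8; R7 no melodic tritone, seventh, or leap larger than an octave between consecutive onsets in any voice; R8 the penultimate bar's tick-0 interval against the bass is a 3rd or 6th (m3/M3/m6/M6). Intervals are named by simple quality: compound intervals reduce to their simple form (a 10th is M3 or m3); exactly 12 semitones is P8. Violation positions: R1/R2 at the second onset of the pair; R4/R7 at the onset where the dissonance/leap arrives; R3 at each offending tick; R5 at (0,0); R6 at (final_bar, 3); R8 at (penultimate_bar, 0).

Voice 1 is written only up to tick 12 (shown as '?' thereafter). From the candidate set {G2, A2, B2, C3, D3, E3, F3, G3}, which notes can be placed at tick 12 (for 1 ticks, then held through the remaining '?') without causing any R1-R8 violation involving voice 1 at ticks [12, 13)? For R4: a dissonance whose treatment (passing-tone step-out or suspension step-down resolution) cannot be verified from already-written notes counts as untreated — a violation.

{B2, D3, E3, G3}

G2: violates R2
A2: violates R4
B2: legal
C3: violates R4
D3: legal
E3: legal
F3: violates R4
G3: legal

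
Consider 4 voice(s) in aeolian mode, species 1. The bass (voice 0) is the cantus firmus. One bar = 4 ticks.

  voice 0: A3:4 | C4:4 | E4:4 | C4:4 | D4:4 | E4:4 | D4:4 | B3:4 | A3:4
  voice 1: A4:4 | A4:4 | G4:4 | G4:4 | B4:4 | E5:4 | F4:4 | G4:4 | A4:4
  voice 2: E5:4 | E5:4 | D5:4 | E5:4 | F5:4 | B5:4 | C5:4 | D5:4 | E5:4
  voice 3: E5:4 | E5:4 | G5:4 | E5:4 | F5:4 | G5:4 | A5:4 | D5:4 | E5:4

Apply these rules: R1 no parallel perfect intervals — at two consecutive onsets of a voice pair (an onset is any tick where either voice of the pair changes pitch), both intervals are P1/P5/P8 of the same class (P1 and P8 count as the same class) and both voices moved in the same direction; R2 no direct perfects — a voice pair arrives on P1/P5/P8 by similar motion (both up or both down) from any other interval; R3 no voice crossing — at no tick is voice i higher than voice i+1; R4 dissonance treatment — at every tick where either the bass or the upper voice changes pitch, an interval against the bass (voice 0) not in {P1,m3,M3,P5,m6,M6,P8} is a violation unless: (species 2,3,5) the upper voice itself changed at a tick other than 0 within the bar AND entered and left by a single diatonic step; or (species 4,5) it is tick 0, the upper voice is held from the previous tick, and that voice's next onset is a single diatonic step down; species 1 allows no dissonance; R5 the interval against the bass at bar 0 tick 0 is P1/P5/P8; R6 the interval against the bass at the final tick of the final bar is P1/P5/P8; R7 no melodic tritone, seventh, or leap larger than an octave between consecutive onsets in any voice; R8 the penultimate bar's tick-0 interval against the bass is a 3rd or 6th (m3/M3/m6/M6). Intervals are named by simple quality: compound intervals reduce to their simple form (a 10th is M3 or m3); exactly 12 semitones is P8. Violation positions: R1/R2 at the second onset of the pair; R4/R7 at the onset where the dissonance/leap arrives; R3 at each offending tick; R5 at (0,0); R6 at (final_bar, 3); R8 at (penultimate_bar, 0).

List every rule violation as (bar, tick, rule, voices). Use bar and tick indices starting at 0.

(2, 0, R1, (1, 2))
(2, 0, R4, (0, 2))
(4, 0, R1, (2, 3))
(5, 0, R2, (0, 1))
(5, 0, R2, (0, 2))
(5, 0, R2, (1, 2))
(5, 0, R3, (2, 3))
(5, 0, R7, (2,))
(5, 1, R3, (2, 3))
(5, 2, R3, (2, 3))
(5, 3, R3, (2, 3))
(6, 0, R1, (1, 2))
(6, 0, R4, (0, 2))
(6, 0, R7, (1,))
(6, 0, R7, (2,))
(7, 0, R1, (1, 2))
(8, 0, R1, (1, 2))
(8, 0, R1, (1, 3))
(8, 0, R1, (2, 3))

bar 0: v0=A3 v1=A4 v2=E5 v3=E5 downbeat P5
bar 1: v0=C4 v1=A4 v2=E5 v3=E5 downbeat M3
bar 2: v0=E4 v1=G4 v2=D5 v3=G5 downbeat m3
bar 3: v0=C4 v1=G4 v2=E5 v3=E5 downbeat M3
bar 4: v0=D4 v1=B4 v2=F5 v3=F5 downbeat m3
bar 5: v0=E4 v1=E5 v2=B5 v3=G5 downbeat m3
bar 6: v0=D4 v1=F4 v2=C5 v3=A5 downbeat P5
bar 7: v0=B3 v1=G4 v2=D5 v3=D5 downbeat m3
bar 8: v0=A3 v1=A4 v2=E5 v3=E5 downbeat P5
  -> R1 @ bar 2 tick 0 v(1, 2): A4/E5 P5 -> G4/D5 P5 similar
  -> R4 @ bar 2 tick 0 v(0, 2): E4/D5 m7 untreated
  -> R1 @ bar 4 tick 0 v(2, 3): E5/E5 P1 -> F5/F5 P1 similar
  -> R2 @ bar 5 tick 0 v(0, 1): D4/B4 M6 -> E4/E5 P8 similar
  -> R2 @ bar 5 tick 0 v(0, 2): D4/F5 m3 -> E4/B5 P5 similar
  -> R2 @ bar 5 tick 0 v(1, 2): B4/F5 TT -> E5/B5 P5 similar
  -> R3 @ bar 5 tick 0 v(2, 3): B5 above G5
  -> R7 @ bar 5 tick 0 v(2,): F5->B5 leap 6st
  -> R3 @ bar 5 tick 1 v(2, 3): B5 above G5
  -> R3 @ bar 5 tick 2 v(2, 3): B5 above G5
  -> R3 @ bar 5 tick 3 v(2, 3): B5 above G5
  -> R1 @ bar 6 tick 0 v(1, 2): E5/B5 P5 -> F4/C5 P5 similar
  -> R4 @ bar 6 tick 0 v(0, 2): D4/C5 m7 untreated
  -> R7 @ bar 6 tick 0 v(1,): E5->F4 leap 11st
  -> R7 @ bar 6 tick 0 v(2,): B5->C5 leap 11st
  -> R1 @ bar 7 tick 0 v(1, 2): F4/C5 P5 -> G4/D5 P5 similar
  -> R1 @ bar 8 tick 0 v(1, 2): G4/D5 P5 -> A4/E5 P5 similar
  -> R1 @ bar 8 tick 0 v(1, 3): G4/D5 P5 -> A4/E5 P5 similar
  -> R1 @ bar 8 tick 0 v(2, 3): D5/D5 P1 -> E5/E5 P1 similar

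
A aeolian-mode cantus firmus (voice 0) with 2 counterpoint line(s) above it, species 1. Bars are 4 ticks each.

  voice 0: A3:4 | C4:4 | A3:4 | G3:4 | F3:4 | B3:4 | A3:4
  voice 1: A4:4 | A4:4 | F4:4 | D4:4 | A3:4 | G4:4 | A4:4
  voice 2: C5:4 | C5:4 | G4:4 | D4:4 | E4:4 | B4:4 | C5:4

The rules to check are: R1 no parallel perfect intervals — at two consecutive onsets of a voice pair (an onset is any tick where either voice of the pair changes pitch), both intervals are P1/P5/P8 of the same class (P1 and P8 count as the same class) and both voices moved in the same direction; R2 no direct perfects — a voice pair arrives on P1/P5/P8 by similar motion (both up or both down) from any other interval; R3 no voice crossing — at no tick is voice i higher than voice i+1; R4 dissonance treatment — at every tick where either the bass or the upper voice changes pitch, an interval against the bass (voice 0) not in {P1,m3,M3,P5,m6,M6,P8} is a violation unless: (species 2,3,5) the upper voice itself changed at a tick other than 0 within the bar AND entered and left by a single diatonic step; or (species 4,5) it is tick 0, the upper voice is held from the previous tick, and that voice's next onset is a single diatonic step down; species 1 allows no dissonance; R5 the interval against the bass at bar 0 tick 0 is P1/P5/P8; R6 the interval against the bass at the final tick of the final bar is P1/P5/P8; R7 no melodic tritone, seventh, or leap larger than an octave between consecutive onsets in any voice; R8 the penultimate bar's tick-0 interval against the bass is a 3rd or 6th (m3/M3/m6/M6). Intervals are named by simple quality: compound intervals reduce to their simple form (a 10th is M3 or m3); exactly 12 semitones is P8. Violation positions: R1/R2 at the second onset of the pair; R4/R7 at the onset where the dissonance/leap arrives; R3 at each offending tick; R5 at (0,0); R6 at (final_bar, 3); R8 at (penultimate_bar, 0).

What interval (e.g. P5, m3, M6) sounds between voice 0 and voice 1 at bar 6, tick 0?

P8

voice 0=A3 voice 1=A4 -> P8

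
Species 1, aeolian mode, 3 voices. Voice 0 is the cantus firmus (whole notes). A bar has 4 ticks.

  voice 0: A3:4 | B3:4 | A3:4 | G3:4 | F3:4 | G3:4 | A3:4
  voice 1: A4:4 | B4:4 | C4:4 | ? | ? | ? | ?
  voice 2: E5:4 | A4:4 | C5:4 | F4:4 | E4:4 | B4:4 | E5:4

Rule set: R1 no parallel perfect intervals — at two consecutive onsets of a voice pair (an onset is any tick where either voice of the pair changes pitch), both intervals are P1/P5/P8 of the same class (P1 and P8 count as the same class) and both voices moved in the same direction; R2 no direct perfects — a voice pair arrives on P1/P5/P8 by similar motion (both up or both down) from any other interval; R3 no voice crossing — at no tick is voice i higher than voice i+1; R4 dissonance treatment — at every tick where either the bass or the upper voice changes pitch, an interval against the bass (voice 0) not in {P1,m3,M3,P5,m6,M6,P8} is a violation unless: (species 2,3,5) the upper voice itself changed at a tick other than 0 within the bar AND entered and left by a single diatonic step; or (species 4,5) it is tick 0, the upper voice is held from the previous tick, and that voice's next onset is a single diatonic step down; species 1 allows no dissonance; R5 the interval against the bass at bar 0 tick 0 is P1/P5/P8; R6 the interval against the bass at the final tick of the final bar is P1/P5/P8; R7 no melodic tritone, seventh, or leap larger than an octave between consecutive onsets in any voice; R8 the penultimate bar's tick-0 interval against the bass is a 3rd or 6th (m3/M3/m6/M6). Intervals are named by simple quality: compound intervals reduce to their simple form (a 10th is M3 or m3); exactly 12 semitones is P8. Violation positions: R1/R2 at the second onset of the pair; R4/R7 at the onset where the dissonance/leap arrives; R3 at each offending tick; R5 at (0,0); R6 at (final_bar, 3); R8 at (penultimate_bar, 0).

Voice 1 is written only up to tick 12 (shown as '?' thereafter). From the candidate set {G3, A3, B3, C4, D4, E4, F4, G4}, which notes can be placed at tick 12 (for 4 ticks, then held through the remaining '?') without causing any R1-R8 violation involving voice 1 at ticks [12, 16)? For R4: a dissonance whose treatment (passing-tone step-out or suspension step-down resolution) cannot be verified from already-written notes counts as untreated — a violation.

{B3, D4, E4}

G3: violates R2
A3: violates R4
B3: legal
C4: violates R4
D4: legal
E4: legal
F4: violates R4
G4: violates R3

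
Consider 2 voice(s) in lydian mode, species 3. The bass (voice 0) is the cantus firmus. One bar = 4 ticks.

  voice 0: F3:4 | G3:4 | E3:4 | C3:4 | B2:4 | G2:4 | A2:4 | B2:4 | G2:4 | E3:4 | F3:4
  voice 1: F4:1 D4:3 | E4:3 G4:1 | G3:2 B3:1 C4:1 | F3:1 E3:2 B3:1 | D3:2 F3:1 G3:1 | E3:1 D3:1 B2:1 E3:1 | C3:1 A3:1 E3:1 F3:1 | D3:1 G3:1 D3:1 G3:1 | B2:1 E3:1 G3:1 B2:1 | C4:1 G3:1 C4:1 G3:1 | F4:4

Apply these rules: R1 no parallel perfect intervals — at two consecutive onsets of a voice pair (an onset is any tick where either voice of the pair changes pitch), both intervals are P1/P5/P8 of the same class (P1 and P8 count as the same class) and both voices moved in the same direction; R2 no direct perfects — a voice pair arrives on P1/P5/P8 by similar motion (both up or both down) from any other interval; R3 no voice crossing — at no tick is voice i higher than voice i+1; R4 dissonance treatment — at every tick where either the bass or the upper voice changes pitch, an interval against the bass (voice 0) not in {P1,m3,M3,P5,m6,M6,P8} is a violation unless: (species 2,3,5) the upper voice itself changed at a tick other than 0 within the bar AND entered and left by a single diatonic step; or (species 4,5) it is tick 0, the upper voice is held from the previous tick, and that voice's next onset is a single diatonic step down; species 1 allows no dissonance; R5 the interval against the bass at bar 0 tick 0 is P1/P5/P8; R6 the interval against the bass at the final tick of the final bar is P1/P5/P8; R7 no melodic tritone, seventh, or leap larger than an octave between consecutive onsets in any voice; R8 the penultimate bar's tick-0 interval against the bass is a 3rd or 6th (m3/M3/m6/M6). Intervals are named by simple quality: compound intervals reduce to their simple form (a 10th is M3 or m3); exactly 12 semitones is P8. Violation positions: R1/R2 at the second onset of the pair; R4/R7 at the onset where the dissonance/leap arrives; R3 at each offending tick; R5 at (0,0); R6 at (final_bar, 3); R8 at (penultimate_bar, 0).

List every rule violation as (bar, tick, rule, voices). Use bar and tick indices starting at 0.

(3, 0, R4, (0, 1))
(3, 3, R4, (0, 1))
(4, 2, R4, (0, 1))
(9, 0, R7, (1,))
(10, 0, R2, (0, 1))
(10, 0, R7, (1,))

bar 0: v0=F3 v1=F4 downbeat P8
bar 1: v0=G3 v1=E4 downbeat M6
bar 2: v0=E3 v1=G3 downbeat m3
bar 3: v0=C3 v1=F3 downbeat P4
bar 4: v0=B2 v1=D3 downbeat m3
bar 5: v0=G2 v1=E3 downbeat M6
bar 6: v0=A2 v1=C3 downbeat m3
bar 7: v0=B2 v1=D3 downbeat m3
bar 8: v0=G2 v1=B2 downbeat M3
bar 9: v0=E3 v1=C4 downbeat m6
bar 10: v0=F3 v1=F4 downbeat P8
  -> R4 @ bar 3 tick 0 v(0, 1): C3/F3 P4 untreated
  -> R4 @ bar 3 tick 3 v(0, 1): C3/B3 M7 untreated
  -> R4 @ bar 4 tick 2 v(0, 1): B2/F3 TT untreated
  -> R7 @ bar 9 tick 0 v(1,): B2->C4 leap 13st
  -> R2 @ bar 10 tick 0 v(0, 1): E3/G3 m3 -> F3/F4 P8 similar
  -> R7 @ bar 10 tick 0 v(1,): G3->F4 leap 10st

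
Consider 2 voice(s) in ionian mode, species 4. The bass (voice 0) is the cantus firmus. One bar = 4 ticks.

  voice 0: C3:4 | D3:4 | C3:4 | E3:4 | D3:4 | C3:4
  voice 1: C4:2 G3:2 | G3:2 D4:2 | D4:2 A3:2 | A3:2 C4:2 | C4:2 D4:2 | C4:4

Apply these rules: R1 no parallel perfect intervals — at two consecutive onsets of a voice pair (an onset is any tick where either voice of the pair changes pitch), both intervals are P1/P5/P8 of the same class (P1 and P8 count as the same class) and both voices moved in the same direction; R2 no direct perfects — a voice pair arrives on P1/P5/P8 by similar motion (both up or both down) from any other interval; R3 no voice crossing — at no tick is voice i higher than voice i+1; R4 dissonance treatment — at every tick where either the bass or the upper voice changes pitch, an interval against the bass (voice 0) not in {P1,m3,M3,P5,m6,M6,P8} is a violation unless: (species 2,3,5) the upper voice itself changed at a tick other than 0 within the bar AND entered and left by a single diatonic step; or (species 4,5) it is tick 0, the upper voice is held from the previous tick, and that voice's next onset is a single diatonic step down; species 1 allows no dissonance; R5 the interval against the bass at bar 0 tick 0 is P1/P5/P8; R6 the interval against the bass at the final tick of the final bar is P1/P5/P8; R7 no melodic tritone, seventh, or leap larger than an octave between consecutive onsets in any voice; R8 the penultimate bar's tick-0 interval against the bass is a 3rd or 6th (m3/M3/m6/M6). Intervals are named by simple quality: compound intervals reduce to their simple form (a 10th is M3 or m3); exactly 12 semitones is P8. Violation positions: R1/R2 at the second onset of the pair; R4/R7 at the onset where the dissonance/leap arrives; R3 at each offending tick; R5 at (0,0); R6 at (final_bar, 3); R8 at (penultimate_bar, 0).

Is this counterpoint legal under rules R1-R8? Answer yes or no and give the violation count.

No (6 violations)

bar 0: v0=C3 v1=C4 (P8)
bar 1: v0=D3 v1=G3 (P4)
bar 2: v0=C3 v1=D4 (M2)
bar 3: v0=E3 v1=A3 (P4)
bar 4: v0=D3 v1=C4 (m7)
bar 5: v0=C3 v1=C4 (P8)
  R4 @ bar1.0: D3/G3 P4 untreated
  R4 @ bar2.0: C3/D4 M2 untreated
  R4 @ bar3.0: E3/A3 P4 untreated
  R4 @ bar4.0: D3/C4 m7 untreated
  R8 @ bar4.0: penult m7 not 3rd/6th
  R1 @ bar5.0: D3/D4 P8 -> C3/C4 P8 similar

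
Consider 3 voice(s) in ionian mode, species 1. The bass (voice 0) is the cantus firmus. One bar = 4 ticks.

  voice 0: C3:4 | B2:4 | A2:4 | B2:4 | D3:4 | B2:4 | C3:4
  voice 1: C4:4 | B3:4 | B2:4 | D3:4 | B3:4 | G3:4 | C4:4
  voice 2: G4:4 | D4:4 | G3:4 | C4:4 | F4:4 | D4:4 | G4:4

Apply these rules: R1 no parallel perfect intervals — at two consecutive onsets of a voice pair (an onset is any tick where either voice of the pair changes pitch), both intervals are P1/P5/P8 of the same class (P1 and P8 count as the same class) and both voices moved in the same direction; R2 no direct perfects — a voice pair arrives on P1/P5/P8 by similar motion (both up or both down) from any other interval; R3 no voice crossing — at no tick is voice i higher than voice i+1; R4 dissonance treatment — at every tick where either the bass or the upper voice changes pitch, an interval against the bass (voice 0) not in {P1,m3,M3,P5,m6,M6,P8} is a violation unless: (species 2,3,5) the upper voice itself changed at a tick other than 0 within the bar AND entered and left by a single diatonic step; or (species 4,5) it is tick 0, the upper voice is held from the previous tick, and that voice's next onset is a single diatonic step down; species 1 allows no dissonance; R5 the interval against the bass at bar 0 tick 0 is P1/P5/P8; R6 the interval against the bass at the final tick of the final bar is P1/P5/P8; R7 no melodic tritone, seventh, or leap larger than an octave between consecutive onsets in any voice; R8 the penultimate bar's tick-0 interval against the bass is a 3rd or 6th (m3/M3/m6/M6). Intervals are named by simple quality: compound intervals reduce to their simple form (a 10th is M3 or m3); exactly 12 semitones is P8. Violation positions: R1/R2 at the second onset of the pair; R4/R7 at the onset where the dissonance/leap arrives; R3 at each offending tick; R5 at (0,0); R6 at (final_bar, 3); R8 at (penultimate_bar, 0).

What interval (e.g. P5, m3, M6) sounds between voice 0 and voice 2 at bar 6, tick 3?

P5

voice 0=C3 voice 2=G4 -> P5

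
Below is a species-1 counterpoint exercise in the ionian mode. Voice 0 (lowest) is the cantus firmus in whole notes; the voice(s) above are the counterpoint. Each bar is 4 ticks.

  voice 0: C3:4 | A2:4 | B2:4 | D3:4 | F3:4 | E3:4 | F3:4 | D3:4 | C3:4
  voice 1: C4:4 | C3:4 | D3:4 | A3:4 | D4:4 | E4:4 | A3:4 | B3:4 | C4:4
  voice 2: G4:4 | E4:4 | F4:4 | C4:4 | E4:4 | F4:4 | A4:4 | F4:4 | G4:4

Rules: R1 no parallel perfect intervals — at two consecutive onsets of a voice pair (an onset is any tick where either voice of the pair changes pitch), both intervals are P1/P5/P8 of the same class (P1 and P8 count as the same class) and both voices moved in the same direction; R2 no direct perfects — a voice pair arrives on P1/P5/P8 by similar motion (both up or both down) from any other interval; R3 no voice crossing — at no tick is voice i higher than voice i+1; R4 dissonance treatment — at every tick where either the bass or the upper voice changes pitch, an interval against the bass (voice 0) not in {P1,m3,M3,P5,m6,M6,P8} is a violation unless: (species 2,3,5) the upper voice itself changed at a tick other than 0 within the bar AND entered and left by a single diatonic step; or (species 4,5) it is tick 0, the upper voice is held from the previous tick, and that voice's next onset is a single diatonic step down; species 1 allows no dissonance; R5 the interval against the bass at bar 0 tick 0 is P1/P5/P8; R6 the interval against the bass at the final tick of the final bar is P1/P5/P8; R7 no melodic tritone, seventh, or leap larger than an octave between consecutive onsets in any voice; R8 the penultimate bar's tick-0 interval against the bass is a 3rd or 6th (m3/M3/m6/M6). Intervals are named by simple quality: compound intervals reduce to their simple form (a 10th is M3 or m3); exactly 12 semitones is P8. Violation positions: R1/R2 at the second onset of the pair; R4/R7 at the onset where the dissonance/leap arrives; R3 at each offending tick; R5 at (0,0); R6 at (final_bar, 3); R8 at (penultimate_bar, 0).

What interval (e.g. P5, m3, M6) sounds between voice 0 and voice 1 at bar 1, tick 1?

m3

voice 0=A2 voice 1=C3 -> m3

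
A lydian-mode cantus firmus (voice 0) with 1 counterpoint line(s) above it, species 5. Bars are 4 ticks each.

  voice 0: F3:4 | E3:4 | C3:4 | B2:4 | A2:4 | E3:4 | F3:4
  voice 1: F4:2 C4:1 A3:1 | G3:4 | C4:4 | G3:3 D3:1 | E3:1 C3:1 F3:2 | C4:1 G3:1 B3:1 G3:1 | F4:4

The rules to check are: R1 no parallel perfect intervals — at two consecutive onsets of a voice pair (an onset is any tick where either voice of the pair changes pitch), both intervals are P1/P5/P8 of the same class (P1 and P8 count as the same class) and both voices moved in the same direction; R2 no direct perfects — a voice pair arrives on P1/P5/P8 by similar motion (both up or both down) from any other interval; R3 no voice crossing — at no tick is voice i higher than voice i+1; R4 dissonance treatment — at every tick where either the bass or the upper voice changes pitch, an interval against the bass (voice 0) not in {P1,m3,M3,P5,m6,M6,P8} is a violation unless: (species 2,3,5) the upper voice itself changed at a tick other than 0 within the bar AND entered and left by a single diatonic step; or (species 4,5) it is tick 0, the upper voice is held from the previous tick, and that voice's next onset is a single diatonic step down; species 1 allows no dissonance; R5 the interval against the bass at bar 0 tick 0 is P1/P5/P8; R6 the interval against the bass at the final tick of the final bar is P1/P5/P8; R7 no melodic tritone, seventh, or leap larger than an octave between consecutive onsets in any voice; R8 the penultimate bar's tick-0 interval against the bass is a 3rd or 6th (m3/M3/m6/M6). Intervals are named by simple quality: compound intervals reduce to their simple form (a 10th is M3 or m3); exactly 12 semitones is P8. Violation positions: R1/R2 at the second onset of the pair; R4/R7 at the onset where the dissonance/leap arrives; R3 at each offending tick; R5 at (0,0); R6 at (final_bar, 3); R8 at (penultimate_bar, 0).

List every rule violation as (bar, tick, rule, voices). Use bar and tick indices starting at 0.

(6, 0, R2, (0, 1))
(6, 0, R7, (1,))

bar 0: v0=F3 v1=F4 downbeat P8
bar 1: v0=E3 v1=G3 downbeat m3
bar 2: v0=C3 v1=C4 downbeat P8
bar 3: v0=B2 v1=G3 downbeat m6
bar 4: v0=A2 v1=E3 downbeat P5
bar 5: v0=E3 v1=C4 downbeat m6
bar 6: v0=F3 v1=F4 downbeat P8
  -> R2 @ bar 6 tick 0 v(0, 1): E3/G3 m3 -> F3/F4 P8 similar
  -> R7 @ bar 6 tick 0 v(1,): G3->F4 leap 10st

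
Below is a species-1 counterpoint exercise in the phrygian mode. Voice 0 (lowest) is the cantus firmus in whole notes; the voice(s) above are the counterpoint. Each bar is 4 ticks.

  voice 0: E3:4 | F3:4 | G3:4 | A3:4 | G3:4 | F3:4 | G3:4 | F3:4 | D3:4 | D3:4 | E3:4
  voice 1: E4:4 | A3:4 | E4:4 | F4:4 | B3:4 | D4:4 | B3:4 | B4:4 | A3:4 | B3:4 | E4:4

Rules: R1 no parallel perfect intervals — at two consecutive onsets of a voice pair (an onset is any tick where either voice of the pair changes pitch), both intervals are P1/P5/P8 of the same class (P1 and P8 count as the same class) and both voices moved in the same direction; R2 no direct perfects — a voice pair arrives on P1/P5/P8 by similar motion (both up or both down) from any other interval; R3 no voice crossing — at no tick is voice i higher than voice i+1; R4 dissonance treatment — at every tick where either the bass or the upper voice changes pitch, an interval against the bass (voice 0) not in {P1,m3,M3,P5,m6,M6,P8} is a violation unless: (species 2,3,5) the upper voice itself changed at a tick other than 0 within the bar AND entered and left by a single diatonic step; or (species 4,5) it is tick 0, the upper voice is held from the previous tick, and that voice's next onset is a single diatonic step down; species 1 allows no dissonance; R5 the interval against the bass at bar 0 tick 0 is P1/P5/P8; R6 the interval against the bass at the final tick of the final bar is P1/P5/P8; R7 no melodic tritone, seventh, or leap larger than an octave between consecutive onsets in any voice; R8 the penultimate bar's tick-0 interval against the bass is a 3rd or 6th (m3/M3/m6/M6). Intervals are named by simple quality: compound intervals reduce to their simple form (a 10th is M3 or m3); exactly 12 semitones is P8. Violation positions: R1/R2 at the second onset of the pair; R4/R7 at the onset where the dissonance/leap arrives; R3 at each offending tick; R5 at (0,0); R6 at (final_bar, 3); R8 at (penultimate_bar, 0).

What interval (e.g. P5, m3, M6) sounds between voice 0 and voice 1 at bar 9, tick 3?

M6

voice 0=D3 voice 1=B3 -> M6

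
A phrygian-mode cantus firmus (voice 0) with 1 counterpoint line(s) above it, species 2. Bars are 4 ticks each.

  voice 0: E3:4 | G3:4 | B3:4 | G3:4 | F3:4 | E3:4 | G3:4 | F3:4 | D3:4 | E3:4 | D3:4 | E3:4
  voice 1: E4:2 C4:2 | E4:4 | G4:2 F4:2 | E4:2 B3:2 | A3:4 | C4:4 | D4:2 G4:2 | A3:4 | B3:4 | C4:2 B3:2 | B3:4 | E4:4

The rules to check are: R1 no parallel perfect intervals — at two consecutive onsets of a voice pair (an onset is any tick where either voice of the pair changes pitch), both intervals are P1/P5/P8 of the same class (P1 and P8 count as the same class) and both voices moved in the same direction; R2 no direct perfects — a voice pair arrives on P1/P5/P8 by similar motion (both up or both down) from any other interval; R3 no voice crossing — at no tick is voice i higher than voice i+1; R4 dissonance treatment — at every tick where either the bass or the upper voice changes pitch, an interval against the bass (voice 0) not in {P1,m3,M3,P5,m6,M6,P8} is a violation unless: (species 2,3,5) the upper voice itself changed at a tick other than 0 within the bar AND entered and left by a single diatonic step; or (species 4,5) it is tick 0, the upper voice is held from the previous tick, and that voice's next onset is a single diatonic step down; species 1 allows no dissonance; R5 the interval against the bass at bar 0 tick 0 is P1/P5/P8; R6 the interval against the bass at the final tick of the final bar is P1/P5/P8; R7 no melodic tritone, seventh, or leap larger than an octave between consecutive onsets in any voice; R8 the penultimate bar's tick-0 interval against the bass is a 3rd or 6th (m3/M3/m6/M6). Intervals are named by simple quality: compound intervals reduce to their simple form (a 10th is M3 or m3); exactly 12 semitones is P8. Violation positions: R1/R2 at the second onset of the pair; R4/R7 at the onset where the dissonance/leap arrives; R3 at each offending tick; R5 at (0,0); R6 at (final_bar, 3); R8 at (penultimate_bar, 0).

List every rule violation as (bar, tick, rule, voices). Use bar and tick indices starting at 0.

bar 0: v0=E3 v1=E4 downbeat P8
bar 1: v0=G3 v1=E4 downbeat M6
bar 2: v0=B3 v1=G4 downbeat m6
bar 3: v0=G3 v1=E4 downbeat M6
bar 4: v0=F3 v1=A3 downbeat M3
bar 5: v0=E3 v1=C4 downbeat m6
bar 6: v0=G3 v1=D4 downbeat P5
bar 7: v0=F3 v1=A3 downbeat M3
bar 8: v0=D3 v1=B3 downbeat M6
bar 9: v0=E3 v1=C4 downbeat m6
bar 10: v0=D3 v1=B3 downbeat M6
bar 11: v0=E3 v1=E4 downbeat P8
  -> R2 @ bar 6 tick 0 v(0, 1): E3/C4 m6 -> G3/D4 P5 similar
  -> R7 @ bar 7 tick 0 v(1,): G4->A3 leap 10st
  -> R2 @ bar 11 tick 0 v(0, 1): D3/B3 M6 -> E3/E4 P8 similar

(6, 0, R2, (0, 1))
(7, 0, R7, (1,))
(11, 0, R2, (0, 1))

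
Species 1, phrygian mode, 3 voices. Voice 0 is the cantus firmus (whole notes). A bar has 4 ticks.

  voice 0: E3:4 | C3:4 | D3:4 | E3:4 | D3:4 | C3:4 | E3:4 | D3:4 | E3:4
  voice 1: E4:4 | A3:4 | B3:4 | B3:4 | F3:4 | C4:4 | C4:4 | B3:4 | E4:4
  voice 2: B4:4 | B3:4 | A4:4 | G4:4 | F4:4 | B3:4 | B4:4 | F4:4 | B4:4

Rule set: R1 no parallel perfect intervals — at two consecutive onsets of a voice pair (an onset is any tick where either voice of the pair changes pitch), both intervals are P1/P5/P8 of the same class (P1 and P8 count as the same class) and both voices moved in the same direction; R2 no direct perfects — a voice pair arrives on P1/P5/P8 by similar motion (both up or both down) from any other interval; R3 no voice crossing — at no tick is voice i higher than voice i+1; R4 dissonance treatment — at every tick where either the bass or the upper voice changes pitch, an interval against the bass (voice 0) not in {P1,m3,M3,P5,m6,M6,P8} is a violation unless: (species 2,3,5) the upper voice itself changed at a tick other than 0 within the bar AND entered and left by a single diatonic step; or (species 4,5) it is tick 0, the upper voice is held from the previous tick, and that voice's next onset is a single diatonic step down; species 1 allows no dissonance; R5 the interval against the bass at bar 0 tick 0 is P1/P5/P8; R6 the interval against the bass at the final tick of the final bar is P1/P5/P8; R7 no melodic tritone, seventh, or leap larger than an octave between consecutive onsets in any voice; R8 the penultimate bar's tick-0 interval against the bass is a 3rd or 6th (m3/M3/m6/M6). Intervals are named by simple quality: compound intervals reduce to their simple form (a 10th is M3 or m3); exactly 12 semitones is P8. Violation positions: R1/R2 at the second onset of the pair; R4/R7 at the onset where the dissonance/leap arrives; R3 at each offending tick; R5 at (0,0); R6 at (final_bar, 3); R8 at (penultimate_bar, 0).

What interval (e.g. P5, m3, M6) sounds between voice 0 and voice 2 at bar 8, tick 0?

P5

voice 0=E3 voice 2=B4 -> P5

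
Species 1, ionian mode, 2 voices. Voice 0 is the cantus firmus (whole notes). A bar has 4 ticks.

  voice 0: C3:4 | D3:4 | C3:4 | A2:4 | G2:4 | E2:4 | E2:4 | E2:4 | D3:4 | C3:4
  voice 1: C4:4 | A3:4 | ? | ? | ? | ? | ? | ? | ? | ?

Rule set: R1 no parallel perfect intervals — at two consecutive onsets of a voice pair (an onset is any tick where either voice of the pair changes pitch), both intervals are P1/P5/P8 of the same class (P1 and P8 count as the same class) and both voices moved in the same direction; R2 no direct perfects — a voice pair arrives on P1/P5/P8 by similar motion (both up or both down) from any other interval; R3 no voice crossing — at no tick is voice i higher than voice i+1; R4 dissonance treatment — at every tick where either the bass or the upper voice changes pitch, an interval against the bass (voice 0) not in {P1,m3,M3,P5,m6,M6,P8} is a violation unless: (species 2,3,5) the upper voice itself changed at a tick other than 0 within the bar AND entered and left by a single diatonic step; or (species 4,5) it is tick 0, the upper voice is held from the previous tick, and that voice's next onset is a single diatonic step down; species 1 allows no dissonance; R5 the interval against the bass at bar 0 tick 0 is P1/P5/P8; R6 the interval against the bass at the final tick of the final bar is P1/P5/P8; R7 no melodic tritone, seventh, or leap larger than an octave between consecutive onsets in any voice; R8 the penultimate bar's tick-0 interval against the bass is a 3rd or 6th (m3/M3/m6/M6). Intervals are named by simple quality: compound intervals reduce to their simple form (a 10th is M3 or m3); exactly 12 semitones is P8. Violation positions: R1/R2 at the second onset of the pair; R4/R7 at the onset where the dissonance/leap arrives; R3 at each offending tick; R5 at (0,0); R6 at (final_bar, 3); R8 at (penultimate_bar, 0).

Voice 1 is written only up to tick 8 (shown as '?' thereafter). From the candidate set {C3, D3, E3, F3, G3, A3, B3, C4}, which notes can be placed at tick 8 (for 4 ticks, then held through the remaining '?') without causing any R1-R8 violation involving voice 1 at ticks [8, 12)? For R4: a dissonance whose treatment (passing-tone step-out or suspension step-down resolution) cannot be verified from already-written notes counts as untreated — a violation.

C3: violates R2
D3: violates R4
E3: legal
F3: violates R4
G3: violates R1
A3: legal
B3: violates R4
C4: legal

{A3, C4, E3}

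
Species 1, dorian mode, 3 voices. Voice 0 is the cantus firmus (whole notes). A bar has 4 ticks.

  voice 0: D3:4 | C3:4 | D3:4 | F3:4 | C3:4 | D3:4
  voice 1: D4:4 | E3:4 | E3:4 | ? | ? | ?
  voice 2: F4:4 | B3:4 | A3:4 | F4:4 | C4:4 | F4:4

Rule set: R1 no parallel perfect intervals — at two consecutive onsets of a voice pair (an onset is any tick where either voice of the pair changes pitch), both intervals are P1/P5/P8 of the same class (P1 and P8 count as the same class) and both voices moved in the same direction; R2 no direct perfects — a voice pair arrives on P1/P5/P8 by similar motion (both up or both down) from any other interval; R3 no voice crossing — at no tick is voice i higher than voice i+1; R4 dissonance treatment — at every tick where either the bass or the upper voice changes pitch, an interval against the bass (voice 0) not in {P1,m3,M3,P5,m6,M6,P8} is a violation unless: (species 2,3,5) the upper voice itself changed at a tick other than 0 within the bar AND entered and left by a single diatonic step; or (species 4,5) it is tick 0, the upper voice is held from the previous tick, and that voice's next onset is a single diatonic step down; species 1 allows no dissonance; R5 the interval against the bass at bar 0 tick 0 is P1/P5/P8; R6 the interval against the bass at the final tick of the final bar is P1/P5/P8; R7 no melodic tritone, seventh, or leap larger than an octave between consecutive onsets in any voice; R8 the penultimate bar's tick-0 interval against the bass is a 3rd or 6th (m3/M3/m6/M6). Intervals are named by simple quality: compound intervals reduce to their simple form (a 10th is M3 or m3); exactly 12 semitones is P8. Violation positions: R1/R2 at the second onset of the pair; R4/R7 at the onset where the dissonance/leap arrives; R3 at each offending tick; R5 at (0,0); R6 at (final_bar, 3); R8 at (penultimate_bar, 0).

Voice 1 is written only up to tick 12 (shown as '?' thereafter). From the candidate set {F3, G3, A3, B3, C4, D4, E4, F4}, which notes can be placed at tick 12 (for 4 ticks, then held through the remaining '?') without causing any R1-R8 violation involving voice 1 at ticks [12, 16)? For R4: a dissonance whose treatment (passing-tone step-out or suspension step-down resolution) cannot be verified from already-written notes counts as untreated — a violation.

F3: violates R2
G3: violates R4
A3: legal
B3: violates R4
C4: violates R2
D4: violates R7
E4: violates R4
F4: violates R2,R7

{A3}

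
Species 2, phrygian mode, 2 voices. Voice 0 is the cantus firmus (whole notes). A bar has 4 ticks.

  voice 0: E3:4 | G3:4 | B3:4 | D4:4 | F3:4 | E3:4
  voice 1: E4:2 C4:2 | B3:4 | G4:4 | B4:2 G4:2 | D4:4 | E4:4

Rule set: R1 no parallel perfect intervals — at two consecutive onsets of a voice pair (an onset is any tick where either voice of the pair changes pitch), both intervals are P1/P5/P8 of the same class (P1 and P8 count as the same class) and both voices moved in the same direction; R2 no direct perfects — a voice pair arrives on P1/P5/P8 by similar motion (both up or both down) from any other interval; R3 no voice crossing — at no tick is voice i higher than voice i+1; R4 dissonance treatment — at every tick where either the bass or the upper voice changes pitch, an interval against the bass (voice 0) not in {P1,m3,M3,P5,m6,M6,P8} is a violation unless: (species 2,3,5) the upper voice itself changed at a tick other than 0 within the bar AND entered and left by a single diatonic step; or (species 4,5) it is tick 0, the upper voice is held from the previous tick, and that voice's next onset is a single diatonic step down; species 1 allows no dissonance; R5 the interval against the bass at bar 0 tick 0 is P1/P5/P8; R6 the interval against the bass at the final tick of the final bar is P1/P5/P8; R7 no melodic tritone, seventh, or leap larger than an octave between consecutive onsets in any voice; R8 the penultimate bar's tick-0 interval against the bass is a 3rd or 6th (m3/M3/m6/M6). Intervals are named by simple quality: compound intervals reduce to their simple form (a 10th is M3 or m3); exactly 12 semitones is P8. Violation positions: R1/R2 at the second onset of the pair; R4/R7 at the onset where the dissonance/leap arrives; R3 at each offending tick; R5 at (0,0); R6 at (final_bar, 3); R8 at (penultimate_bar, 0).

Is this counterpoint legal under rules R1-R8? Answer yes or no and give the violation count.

No (1 violations)

bar 0: v0=E3 v1=E4 (P8)
bar 1: v0=G3 v1=B3 (M3)
bar 2: v0=B3 v1=G4 (m6)
bar 3: v0=D4 v1=B4 (M6)
bar 4: v0=F3 v1=D4 (M6)
bar 5: v0=E3 v1=E4 (P8)
  R4 @ bar3.2: D4/G4 P4 untreated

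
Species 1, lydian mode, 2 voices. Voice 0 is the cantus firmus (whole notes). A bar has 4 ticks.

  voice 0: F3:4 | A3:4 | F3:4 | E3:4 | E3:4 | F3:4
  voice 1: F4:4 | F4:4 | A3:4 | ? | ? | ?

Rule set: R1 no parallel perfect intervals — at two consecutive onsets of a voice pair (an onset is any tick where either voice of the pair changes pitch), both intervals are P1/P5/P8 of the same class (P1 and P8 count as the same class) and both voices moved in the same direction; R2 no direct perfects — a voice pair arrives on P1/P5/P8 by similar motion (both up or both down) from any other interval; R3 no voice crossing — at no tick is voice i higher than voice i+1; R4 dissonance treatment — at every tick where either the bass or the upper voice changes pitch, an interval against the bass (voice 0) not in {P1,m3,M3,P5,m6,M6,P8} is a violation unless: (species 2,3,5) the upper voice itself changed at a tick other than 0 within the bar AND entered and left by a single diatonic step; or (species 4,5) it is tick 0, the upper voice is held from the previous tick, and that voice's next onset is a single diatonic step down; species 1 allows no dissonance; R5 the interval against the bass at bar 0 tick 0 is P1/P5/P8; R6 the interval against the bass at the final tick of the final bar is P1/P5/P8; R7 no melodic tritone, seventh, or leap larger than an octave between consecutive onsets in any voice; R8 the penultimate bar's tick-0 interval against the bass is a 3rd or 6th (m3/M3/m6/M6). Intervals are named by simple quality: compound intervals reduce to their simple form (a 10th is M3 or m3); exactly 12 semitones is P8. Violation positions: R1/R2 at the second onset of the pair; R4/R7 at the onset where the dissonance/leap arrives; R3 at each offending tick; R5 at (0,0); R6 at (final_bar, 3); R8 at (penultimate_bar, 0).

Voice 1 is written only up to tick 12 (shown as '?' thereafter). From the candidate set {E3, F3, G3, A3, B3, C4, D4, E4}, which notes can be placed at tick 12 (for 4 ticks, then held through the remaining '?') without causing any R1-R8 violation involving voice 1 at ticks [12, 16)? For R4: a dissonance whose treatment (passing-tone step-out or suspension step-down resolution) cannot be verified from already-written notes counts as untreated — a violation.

{B3, C4, E4, G3}

E3: violates R2
F3: violates R4
G3: legal
A3: violates R4
B3: legal
C4: legal
D4: violates R4
E4: legal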